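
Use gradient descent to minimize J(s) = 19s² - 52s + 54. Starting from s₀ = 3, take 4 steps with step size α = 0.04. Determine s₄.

J′(s) = 38s - 52
s₁ = 3 − 0.04·62 = 0.52
s₂ = 0.52 − 0.04·(-32.24) = 1.8096
s₃ = 1.8096 − 0.04·16.7648 = 1.139008
s₄ = 1.139008 − 0.04·(-8.717696) = 1.48771584

1.48771584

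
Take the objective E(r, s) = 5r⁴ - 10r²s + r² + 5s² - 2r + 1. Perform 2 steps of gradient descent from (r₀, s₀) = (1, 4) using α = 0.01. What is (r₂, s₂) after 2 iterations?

∇E = (20r³ - 20rs + 2r - 2, -10r² + 10s)
Step 1: at (1, 4), ∇E = (-60, 30) → (1, 4) − 0.01·(-60, 30) = (1.6, 3.7)
Step 2: at (1.6, 3.7), ∇E = (-35.28, 11.4) → (1.6, 3.7) − 0.01·(-35.28, 11.4) = (1.9528, 3.586)

(1.9528, 3.586)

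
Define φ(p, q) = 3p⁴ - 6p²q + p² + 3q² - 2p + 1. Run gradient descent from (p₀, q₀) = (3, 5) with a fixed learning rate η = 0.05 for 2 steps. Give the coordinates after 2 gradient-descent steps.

∇φ = (12p³ - 12pq + 2p - 2, -6p² + 6q)
Step 1: at (3, 5), ∇φ = (148, -24) → (3, 5) − 0.05·(148, -24) = (-4.4, 6.2)
Step 2: at (-4.4, 6.2), ∇φ = (-705.648, -78.96) → (-4.4, 6.2) − 0.05·(-705.648, -78.96) = (30.8824, 10.148)

(30.8824, 10.148)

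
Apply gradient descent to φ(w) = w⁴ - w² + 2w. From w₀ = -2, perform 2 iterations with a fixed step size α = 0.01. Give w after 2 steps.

-1.58407904

φ′(w) = 4w³ - 2w + 2
w₁ = -2 − 0.01·(-26) = -1.74
w₂ = -1.74 − 0.01·(-15.592096) = -1.58407904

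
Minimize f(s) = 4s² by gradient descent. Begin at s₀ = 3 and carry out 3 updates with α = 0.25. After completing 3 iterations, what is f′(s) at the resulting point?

-24

f′(s) = 8s
Step 1: f′(3) = 24; s₁ = 3 − 0.25·24 = -3
Step 2: f′(-3) = -24; s₂ = -3 − 0.25·(-24) = 3
Step 3: f′(3) = 24; s₃ = 3 − 0.25·24 = -3
f′(s) at (-3) = -24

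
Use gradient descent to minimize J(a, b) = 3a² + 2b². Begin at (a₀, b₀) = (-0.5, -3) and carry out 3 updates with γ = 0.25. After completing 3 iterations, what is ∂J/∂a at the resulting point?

∇J = (6a, 4b)
(a₁, b₁) = (-0.5, -3) − 0.25·(-3, -12) = (0.25, 0)
(a₂, b₂) = (0.25, 0) − 0.25·(1.5, 0) = (-0.125, 0)
(a₃, b₃) = (-0.125, 0) − 0.25·(-0.75, 0) = (0.0625, 0)
∂J/∂a at (0.0625, 0) = 0.375

0.375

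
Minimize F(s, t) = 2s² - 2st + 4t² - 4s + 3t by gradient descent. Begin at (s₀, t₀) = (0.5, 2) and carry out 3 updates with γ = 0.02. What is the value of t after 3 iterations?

∇F = (4s - 2t - 4, -2s + 8t + 3)
Step 1: at (0.5, 2), ∇F = (-6, 18) → (0.5, 2) − 0.02·(-6, 18) = (0.62, 1.64)
Step 2: at (0.62, 1.64), ∇F = (-4.8, 14.88) → (0.62, 1.64) − 0.02·(-4.8, 14.88) = (0.716, 1.3424)
Step 3: at (0.716, 1.3424), ∇F = (-3.8208, 12.3072) → (0.716, 1.3424) − 0.02·(-3.8208, 12.3072) = (0.792416, 1.096256)
t = 1.096256

1.096256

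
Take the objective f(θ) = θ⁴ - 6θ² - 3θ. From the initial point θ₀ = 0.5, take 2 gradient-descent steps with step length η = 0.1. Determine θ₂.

2.28585

f′(θ) = 4θ³ - 12θ - 3
Step 1: f′(0.5) = -8.5; θ₁ = 0.5 − 0.1·(-8.5) = 1.35
Step 2: f′(1.35) = -9.3585; θ₂ = 1.35 − 0.1·(-9.3585) = 2.28585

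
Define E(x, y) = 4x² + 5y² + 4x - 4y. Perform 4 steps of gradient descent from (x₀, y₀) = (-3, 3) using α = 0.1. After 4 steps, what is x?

-0.504

∇E = (8x + 4, 10y - 4)
Step 1: at (-3, 3), ∇E = (-20, 26) → (-3, 3) − 0.1·(-20, 26) = (-1, 0.4)
Step 2: at (-1, 0.4), ∇E = (-4, 0) → (-1, 0.4) − 0.1·(-4, 0) = (-0.6, 0.4)
Step 3: at (-0.6, 0.4), ∇E = (-0.8, 0) → (-0.6, 0.4) − 0.1·(-0.8, 0) = (-0.52, 0.4)
Step 4: at (-0.52, 0.4), ∇E = (-0.16, 0) → (-0.52, 0.4) − 0.1·(-0.16, 0) = (-0.504, 0.4)
x = -0.504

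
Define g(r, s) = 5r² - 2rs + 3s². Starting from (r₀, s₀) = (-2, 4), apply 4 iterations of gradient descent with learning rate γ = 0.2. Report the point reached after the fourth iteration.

∇g = (10r - 2s, -2r + 6s)
Step 1: at (-2, 4), ∇g = (-28, 28) → (-2, 4) − 0.2·(-28, 28) = (3.6, -1.6)
Step 2: at (3.6, -1.6), ∇g = (39.2, -16.8) → (3.6, -1.6) − 0.2·(39.2, -16.8) = (-4.24, 1.76)
Step 3: at (-4.24, 1.76), ∇g = (-45.92, 19.04) → (-4.24, 1.76) − 0.2·(-45.92, 19.04) = (4.944, -2.048)
Step 4: at (4.944, -2.048), ∇g = (53.536, -22.176) → (4.944, -2.048) − 0.2·(53.536, -22.176) = (-5.7632, 2.3872)

(-5.7632, 2.3872)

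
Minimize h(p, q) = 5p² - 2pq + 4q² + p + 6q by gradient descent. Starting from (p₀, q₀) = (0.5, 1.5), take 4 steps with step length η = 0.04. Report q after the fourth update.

-0.21728896

∇h = (10p - 2q + 1, -2p + 8q + 6)
(p₁, q₁) = (0.5, 1.5) − 0.04·(3, 17) = (0.38, 0.82)
(p₂, q₂) = (0.38, 0.82) − 0.04·(3.16, 11.8) = (0.2536, 0.348)
(p₃, q₃) = (0.2536, 0.348) − 0.04·(2.84, 8.2768) = (0.14, 0.016928)
(p₄, q₄) = (0.14, 0.016928) − 0.04·(2.366144, 5.855424) = (0.04535424, -0.21728896)
q = -0.21728896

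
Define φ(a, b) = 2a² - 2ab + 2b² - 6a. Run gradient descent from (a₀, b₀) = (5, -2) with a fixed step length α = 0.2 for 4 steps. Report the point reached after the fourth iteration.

(2.0048, 0.9952)

∇φ = (4a - 2b - 6, -2a + 4b)
(a₁, b₁) = (5, -2) − 0.2·(18, -18) = (1.4, 1.6)
(a₂, b₂) = (1.4, 1.6) − 0.2·(-3.6, 3.6) = (2.12, 0.88)
(a₃, b₃) = (2.12, 0.88) − 0.2·(0.72, -0.72) = (1.976, 1.024)
(a₄, b₄) = (1.976, 1.024) − 0.2·(-0.144, 0.144) = (2.0048, 0.9952)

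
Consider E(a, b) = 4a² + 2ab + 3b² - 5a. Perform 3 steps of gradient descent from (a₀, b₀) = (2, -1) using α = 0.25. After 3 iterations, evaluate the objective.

10.17578125

∇E = (8a + 2b - 5, 2a + 6b)
(a₁, b₁) = (2, -1) − 0.25·(9, -2) = (-0.25, -0.5)
(a₂, b₂) = (-0.25, -0.5) − 0.25·(-8, -3.5) = (1.75, 0.375)
(a₃, b₃) = (1.75, 0.375) − 0.25·(9.75, 5.75) = (-0.6875, -1.0625)
E(-0.6875, -1.0625) = 10.17578125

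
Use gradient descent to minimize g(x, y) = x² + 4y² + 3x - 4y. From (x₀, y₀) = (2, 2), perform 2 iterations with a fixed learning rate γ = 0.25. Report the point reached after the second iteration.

∇g = (2x + 3, 8y - 4)
Step 1: at (2, 2), ∇g = (7, 12) → (2, 2) − 0.25·(7, 12) = (0.25, -1)
Step 2: at (0.25, -1), ∇g = (3.5, -12) → (0.25, -1) − 0.25·(3.5, -12) = (-0.625, 2)

(-0.625, 2)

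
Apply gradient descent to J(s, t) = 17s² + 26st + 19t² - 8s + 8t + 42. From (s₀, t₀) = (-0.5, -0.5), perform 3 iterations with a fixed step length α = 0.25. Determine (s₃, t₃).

(1458.5, 1567.75)

∇J = (34s + 26t - 8, 26s + 38t + 8)
(s₁, t₁) = (-0.5, -0.5) − 0.25·(-38, -24) = (9, 5.5)
(s₂, t₂) = (9, 5.5) − 0.25·(441, 451) = (-101.25, -107.25)
(s₃, t₃) = (-101.25, -107.25) − 0.25·(-6239, -6700) = (1458.5, 1567.75)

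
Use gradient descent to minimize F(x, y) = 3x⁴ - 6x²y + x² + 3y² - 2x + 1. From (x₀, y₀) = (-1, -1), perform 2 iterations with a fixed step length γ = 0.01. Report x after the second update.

∇F = (12x³ - 12xy + 2x - 2, -6x² + 6y)
(x₁, y₁) = (-1, -1) − 0.01·(-28, -12) = (-0.72, -0.88)
(x₂, y₂) = (-0.72, -0.88) − 0.01·(-15.522176, -8.3904) = (-0.56477824, -0.796096)
x = -0.56477824

-0.56477824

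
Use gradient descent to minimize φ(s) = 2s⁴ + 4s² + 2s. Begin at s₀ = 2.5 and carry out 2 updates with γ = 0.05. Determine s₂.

42.62365

φ′(s) = 8s³ + 8s + 2
s₁ = 2.5 − 0.05·147 = -4.85
s₂ = -4.85 − 0.05·(-949.473) = 42.62365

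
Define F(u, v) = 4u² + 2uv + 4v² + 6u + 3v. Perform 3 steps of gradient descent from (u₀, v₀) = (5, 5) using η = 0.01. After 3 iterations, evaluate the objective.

∇F = (8u + 2v + 6, 2u + 8v + 3)
(u₁, v₁) = (5, 5) − 0.01·(56, 53) = (4.44, 4.47)
(u₂, v₂) = (4.44, 4.47) − 0.01·(50.46, 47.64) = (3.9354, 3.9936)
(u₃, v₃) = (3.9354, 3.9936) − 0.01·(45.4704, 42.8196) = (3.480696, 3.565404)
F(3.480696, 3.565404) = 155.709964192896

155.709964192896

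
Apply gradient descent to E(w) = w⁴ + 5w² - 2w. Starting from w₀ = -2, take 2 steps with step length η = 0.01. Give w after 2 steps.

E′(w) = 4w³ + 10w - 2
Step 1: E′(-2) = -54; w₁ = -2 − 0.01·(-54) = -1.46
Step 2: E′(-1.46) = -29.048544; w₂ = -1.46 − 0.01·(-29.048544) = -1.16951456

-1.16951456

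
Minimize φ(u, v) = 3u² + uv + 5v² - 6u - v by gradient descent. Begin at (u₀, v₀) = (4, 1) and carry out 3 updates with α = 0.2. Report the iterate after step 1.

(0.2, -1.6)

∇φ = (6u + v - 6, u + 10v - 1)
Step 1: at (4, 1), ∇φ = (19, 13) → (4, 1) − 0.2·(19, 13) = (0.2, -1.6)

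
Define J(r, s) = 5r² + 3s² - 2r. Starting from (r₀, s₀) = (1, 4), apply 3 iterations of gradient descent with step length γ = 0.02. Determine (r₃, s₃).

∇J = (10r - 2, 6s)
(r₁, s₁) = (1, 4) − 0.02·(8, 24) = (0.84, 3.52)
(r₂, s₂) = (0.84, 3.52) − 0.02·(6.4, 21.12) = (0.712, 3.0976)
(r₃, s₃) = (0.712, 3.0976) − 0.02·(5.12, 18.5856) = (0.6096, 2.725888)

(0.6096, 2.725888)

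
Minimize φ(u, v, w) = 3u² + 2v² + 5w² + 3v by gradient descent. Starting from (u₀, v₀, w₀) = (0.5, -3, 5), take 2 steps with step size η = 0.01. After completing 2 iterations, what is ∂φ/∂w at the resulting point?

∇φ = (6u, 4v + 3, 10w)
Step 1: at (0.5, -3, 5), ∇φ = (3, -9, 50) → (0.5, -3, 5) − 0.01·(3, -9, 50) = (0.47, -2.91, 4.5)
Step 2: at (0.47, -2.91, 4.5), ∇φ = (2.82, -8.64, 45) → (0.47, -2.91, 4.5) − 0.01·(2.82, -8.64, 45) = (0.4418, -2.8236, 4.05)
∂φ/∂w at (0.4418, -2.8236, 4.05) = 40.5

40.5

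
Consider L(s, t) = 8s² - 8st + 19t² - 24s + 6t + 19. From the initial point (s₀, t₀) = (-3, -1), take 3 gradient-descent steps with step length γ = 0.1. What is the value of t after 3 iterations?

∇L = (16s - 8t - 24, -8s + 38t + 6)
(s₁, t₁) = (-3, -1) − 0.1·(-64, -8) = (3.4, -0.2)
(s₂, t₂) = (3.4, -0.2) − 0.1·(32, -28.8) = (0.2, 2.68)
(s₃, t₃) = (0.2, 2.68) − 0.1·(-42.24, 106.24) = (4.424, -7.944)
t = -7.944

-7.944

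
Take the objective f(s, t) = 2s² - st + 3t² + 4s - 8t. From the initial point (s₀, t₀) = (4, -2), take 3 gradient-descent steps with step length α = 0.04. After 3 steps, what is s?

∇f = (4s - t + 4, -s + 6t - 8)
(s₁, t₁) = (4, -2) − 0.04·(22, -24) = (3.12, -1.04)
(s₂, t₂) = (3.12, -1.04) − 0.04·(17.52, -17.36) = (2.4192, -0.3456)
(s₃, t₃) = (2.4192, -0.3456) − 0.04·(14.0224, -12.4928) = (1.858304, 0.154112)
s = 1.858304

1.858304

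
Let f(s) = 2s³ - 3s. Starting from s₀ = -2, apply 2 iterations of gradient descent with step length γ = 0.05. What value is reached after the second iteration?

f′(s) = 6s² - 3
Step 1: f′(-2) = 21; s₁ = -2 − 0.05·21 = -3.05
Step 2: f′(-3.05) = 52.815; s₂ = -3.05 − 0.05·52.815 = -5.69075

-5.69075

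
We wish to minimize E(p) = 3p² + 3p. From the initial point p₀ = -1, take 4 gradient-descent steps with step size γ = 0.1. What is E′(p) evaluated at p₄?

E′(p) = 6p + 3
Step 1: E′(-1) = -3; p₁ = -1 − 0.1·(-3) = -0.7
Step 2: E′(-0.7) = -1.2; p₂ = -0.7 − 0.1·(-1.2) = -0.58
Step 3: E′(-0.58) = -0.48; p₃ = -0.58 − 0.1·(-0.48) = -0.532
Step 4: E′(-0.532) = -0.192; p₄ = -0.532 − 0.1·(-0.192) = -0.5128
E′(p) at (-0.5128) = -0.0768

-0.0768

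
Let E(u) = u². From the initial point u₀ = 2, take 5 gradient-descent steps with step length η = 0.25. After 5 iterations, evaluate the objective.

0.00390625

E′(u) = 2u
Step 1: E′(2) = 4; u₁ = 2 − 0.25·4 = 1
Step 2: E′(1) = 2; u₂ = 1 − 0.25·2 = 0.5
Step 3: E′(0.5) = 1; u₃ = 0.5 − 0.25·1 = 0.25
Step 4: E′(0.25) = 0.5; u₄ = 0.25 − 0.25·0.5 = 0.125
Step 5: E′(0.125) = 0.25; u₅ = 0.125 − 0.25·0.25 = 0.0625
E(0.0625) = 0.00390625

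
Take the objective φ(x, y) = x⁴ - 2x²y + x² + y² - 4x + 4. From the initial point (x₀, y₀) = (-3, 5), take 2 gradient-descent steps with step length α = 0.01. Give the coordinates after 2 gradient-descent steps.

∇φ = (4x³ - 4xy + 2x - 4, -2x² + 2y)
Step 1: at (-3, 5), ∇φ = (-58, -8) → (-3, 5) − 0.01·(-58, -8) = (-2.42, 5.08)
Step 2: at (-2.42, 5.08), ∇φ = (-16.355552, -1.5528) → (-2.42, 5.08) − 0.01·(-16.355552, -1.5528) = (-2.25644448, 5.095528)

(-2.25644448, 5.095528)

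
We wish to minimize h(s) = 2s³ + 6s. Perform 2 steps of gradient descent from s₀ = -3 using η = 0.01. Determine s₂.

-4.4376

h′(s) = 6s² + 6
Step 1: h′(-3) = 60; s₁ = -3 − 0.01·60 = -3.6
Step 2: h′(-3.6) = 83.76; s₂ = -3.6 − 0.01·83.76 = -4.4376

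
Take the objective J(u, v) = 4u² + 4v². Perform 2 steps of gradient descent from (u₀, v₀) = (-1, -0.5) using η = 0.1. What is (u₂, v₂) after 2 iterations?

∇J = (8u, 8v)
Step 1: at (-1, -0.5), ∇J = (-8, -4) → (-1, -0.5) − 0.1·(-8, -4) = (-0.2, -0.1)
Step 2: at (-0.2, -0.1), ∇J = (-1.6, -0.8) → (-0.2, -0.1) − 0.1·(-1.6, -0.8) = (-0.04, -0.02)

(-0.04, -0.02)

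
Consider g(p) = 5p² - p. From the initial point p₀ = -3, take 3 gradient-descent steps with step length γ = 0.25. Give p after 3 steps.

10.5625

g′(p) = 10p - 1
Step 1: g′(-3) = -31; p₁ = -3 − 0.25·(-31) = 4.75
Step 2: g′(4.75) = 46.5; p₂ = 4.75 − 0.25·46.5 = -6.875
Step 3: g′(-6.875) = -69.75; p₃ = -6.875 − 0.25·(-69.75) = 10.5625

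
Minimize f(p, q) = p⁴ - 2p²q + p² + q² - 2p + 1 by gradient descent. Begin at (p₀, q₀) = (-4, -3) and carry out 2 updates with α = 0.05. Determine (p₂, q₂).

∇f = (4p³ - 4pq + 2p - 2, -2p² + 2q)
Step 1: at (-4, -3), ∇f = (-314, -38) → (-4, -3) − 0.05·(-314, -38) = (11.7, -1.1)
Step 2: at (11.7, -1.1), ∇f = (6479.332, -275.98) → (11.7, -1.1) − 0.05·(6479.332, -275.98) = (-312.2666, 12.699)

(-312.2666, 12.699)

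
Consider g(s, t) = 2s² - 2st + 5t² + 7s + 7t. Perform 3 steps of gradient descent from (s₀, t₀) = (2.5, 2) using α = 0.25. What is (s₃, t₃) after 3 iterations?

(-0.1875, -8.1875)

∇g = (4s - 2t + 7, -2s + 10t + 7)
(s₁, t₁) = (2.5, 2) − 0.25·(13, 22) = (-0.75, -3.5)
(s₂, t₂) = (-0.75, -3.5) − 0.25·(11, -26.5) = (-3.5, 3.125)
(s₃, t₃) = (-3.5, 3.125) − 0.25·(-13.25, 45.25) = (-0.1875, -8.1875)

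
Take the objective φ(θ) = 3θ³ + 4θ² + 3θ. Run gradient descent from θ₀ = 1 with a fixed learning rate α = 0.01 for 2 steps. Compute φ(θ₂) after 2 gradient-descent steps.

φ′(θ) = 9θ² + 8θ + 3
θ₁ = 1 − 0.01·20 = 0.8
θ₂ = 0.8 − 0.01·15.16 = 0.6484
φ(0.6484) = 4.444696203712

4.444696203712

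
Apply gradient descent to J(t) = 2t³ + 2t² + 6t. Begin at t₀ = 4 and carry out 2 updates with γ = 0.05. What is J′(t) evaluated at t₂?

J′(t) = 6t² + 4t + 6
Step 1: J′(4) = 118; t₁ = 4 − 0.05·118 = -1.9
Step 2: J′(-1.9) = 20.06; t₂ = -1.9 − 0.05·20.06 = -2.903
J′(t) at (-2.903) = 44.952454

44.952454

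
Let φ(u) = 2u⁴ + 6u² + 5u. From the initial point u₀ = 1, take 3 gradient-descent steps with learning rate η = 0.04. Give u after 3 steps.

-0.30144

φ′(u) = 8u³ + 12u + 5
u₁ = 1 − 0.04·25 = 0
u₂ = 0 − 0.04·5 = -0.2
u₃ = -0.2 − 0.04·2.536 = -0.30144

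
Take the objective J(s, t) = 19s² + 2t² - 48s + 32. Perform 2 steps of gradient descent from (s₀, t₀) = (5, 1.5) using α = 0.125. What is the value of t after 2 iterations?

0.375

∇J = (38s - 48, 4t)
Step 1: at (5, 1.5), ∇J = (142, 6) → (5, 1.5) − 0.125·(142, 6) = (-12.75, 0.75)
Step 2: at (-12.75, 0.75), ∇J = (-532.5, 3) → (-12.75, 0.75) − 0.125·(-532.5, 3) = (53.8125, 0.375)
t = 0.375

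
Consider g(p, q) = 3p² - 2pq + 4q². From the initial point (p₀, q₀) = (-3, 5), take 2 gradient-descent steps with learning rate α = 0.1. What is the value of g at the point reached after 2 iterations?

∇g = (6p - 2q, -2p + 8q)
(p₁, q₁) = (-3, 5) − 0.1·(-28, 46) = (-0.2, 0.4)
(p₂, q₂) = (-0.2, 0.4) − 0.1·(-2, 3.6) = (0, 0.04)
g(0, 0.04) = 0.0064

0.0064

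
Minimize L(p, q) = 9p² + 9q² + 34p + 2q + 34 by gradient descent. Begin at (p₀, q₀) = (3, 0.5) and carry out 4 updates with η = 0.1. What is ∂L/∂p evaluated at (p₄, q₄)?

36.0448

∇L = (18p + 34, 18q + 2)
Step 1: at (3, 0.5), ∇L = (88, 11) → (3, 0.5) − 0.1·(88, 11) = (-5.8, -0.6)
Step 2: at (-5.8, -0.6), ∇L = (-70.4, -8.8) → (-5.8, -0.6) − 0.1·(-70.4, -8.8) = (1.24, 0.28)
Step 3: at (1.24, 0.28), ∇L = (56.32, 7.04) → (1.24, 0.28) − 0.1·(56.32, 7.04) = (-4.392, -0.424)
Step 4: at (-4.392, -0.424), ∇L = (-45.056, -5.632) → (-4.392, -0.424) − 0.1·(-45.056, -5.632) = (0.1136, 0.1392)
∂L/∂p at (0.1136, 0.1392) = 36.0448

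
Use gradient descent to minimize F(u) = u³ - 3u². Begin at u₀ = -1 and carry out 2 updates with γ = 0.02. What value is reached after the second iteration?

F′(u) = 3u² - 6u
u₁ = -1 − 0.02·9 = -1.18
u₂ = -1.18 − 0.02·11.2572 = -1.405144

-1.405144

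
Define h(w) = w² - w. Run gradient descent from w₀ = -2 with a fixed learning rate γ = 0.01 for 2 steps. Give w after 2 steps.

h′(w) = 2w - 1
w₁ = -2 − 0.01·(-5) = -1.95
w₂ = -1.95 − 0.01·(-4.9) = -1.901

-1.901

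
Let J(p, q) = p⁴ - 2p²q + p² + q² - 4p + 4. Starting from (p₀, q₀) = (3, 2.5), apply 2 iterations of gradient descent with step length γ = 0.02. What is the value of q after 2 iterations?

2.728

∇J = (4p³ - 4pq + 2p - 4, -2p² + 2q)
Step 1: at (3, 2.5), ∇J = (80, -13) → (3, 2.5) − 0.02·(80, -13) = (1.4, 2.76)
Step 2: at (1.4, 2.76), ∇J = (-5.68, 1.6) → (1.4, 2.76) − 0.02·(-5.68, 1.6) = (1.5136, 2.728)
q = 2.728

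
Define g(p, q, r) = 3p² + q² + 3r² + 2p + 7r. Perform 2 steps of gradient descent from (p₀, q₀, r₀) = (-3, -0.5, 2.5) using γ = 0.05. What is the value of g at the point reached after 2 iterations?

10.553525

∇g = (6p + 2, 2q, 6r + 7)
Step 1: at (-3, -0.5, 2.5), ∇g = (-16, -1, 22) → (-3, -0.5, 2.5) − 0.05·(-16, -1, 22) = (-2.2, -0.45, 1.4)
Step 2: at (-2.2, -0.45, 1.4), ∇g = (-11.2, -0.9, 15.4) → (-2.2, -0.45, 1.4) − 0.05·(-11.2, -0.9, 15.4) = (-1.64, -0.405, 0.63)
g(-1.64, -0.405, 0.63) = 10.553525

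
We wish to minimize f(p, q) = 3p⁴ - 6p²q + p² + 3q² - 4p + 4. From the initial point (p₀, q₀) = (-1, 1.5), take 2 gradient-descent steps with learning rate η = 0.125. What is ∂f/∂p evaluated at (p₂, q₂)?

-0.4658203125

∇f = (12p³ - 12pq + 2p - 4, -6p² + 6q)
Step 1: at (-1, 1.5), ∇f = (0, 3) → (-1, 1.5) − 0.125·(0, 3) = (-1, 1.125)
Step 2: at (-1, 1.125), ∇f = (-4.5, 0.75) → (-1, 1.125) − 0.125·(-4.5, 0.75) = (-0.4375, 1.03125)
∂f/∂p at (-0.4375, 1.03125) = -0.4658203125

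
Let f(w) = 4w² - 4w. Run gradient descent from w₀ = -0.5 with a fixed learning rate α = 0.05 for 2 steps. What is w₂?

f′(w) = 8w - 4
Step 1: f′(-0.5) = -8; w₁ = -0.5 − 0.05·(-8) = -0.1
Step 2: f′(-0.1) = -4.8; w₂ = -0.1 − 0.05·(-4.8) = 0.14

0.14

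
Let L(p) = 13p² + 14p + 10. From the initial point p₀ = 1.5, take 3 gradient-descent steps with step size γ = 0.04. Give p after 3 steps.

L′(p) = 26p + 14
Step 1: L′(1.5) = 53; p₁ = 1.5 − 0.04·53 = -0.62
Step 2: L′(-0.62) = -2.12; p₂ = -0.62 − 0.04·(-2.12) = -0.5352
Step 3: L′(-0.5352) = 0.0848; p₃ = -0.5352 − 0.04·0.0848 = -0.538592

-0.538592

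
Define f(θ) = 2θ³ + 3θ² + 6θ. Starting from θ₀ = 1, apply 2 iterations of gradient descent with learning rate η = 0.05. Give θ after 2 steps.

f′(θ) = 6θ² + 6θ + 6
Step 1: f′(1) = 18; θ₁ = 1 − 0.05·18 = 0.1
Step 2: f′(0.1) = 6.66; θ₂ = 0.1 − 0.05·6.66 = -0.233

-0.233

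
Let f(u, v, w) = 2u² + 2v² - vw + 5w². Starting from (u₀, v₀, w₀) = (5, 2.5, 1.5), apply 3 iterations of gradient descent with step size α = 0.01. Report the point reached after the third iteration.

(4.42368, 2.2514805, 1.1588065)

∇f = (4u, 4v - w, -v + 10w)
(u₁, v₁, w₁) = (5, 2.5, 1.5) − 0.01·(20, 8.5, 12.5) = (4.8, 2.415, 1.375)
(u₂, v₂, w₂) = (4.8, 2.415, 1.375) − 0.01·(19.2, 8.285, 11.335) = (4.608, 2.33215, 1.26165)
(u₃, v₃, w₃) = (4.608, 2.33215, 1.26165) − 0.01·(18.432, 8.06695, 10.28435) = (4.42368, 2.2514805, 1.1588065)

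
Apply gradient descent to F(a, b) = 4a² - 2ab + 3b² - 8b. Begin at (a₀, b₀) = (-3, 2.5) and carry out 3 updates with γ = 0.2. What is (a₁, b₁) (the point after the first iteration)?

(2.8, -0.1)

∇F = (8a - 2b, -2a + 6b - 8)
(a₁, b₁) = (-3, 2.5) − 0.2·(-29, 13) = (2.8, -0.1)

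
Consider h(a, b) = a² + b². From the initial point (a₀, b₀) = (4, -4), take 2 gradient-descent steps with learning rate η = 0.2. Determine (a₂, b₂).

∇h = (2a, 2b)
(a₁, b₁) = (4, -4) − 0.2·(8, -8) = (2.4, -2.4)
(a₂, b₂) = (2.4, -2.4) − 0.2·(4.8, -4.8) = (1.44, -1.44)

(1.44, -1.44)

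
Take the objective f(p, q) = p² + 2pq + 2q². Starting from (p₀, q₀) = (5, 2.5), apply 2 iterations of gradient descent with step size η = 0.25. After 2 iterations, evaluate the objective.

∇f = (2p + 2q, 2p + 4q)
Step 1: at (5, 2.5), ∇f = (15, 20) → (5, 2.5) − 0.25·(15, 20) = (1.25, -2.5)
Step 2: at (1.25, -2.5), ∇f = (-2.5, -7.5) → (1.25, -2.5) − 0.25·(-2.5, -7.5) = (1.875, -0.625)
f(1.875, -0.625) = 1.953125

1.953125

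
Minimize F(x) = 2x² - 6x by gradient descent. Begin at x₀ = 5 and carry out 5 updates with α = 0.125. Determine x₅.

1.609375

F′(x) = 4x - 6
Step 1: F′(5) = 14; x₁ = 5 − 0.125·14 = 3.25
Step 2: F′(3.25) = 7; x₂ = 3.25 − 0.125·7 = 2.375
Step 3: F′(2.375) = 3.5; x₃ = 2.375 − 0.125·3.5 = 1.9375
Step 4: F′(1.9375) = 1.75; x₄ = 1.9375 − 0.125·1.75 = 1.71875
Step 5: F′(1.71875) = 0.875; x₅ = 1.71875 − 0.125·0.875 = 1.609375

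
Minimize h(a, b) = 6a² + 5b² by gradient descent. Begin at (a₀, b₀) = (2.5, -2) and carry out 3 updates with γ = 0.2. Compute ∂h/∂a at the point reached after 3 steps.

-82.32

∇h = (12a, 10b)
(a₁, b₁) = (2.5, -2) − 0.2·(30, -20) = (-3.5, 2)
(a₂, b₂) = (-3.5, 2) − 0.2·(-42, 20) = (4.9, -2)
(a₃, b₃) = (4.9, -2) − 0.2·(58.8, -20) = (-6.86, 2)
∂h/∂a at (-6.86, 2) = -82.32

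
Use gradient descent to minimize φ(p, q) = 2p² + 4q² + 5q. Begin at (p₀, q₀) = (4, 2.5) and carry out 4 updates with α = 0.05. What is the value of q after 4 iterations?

-0.22

∇φ = (4p, 8q + 5)
(p₁, q₁) = (4, 2.5) − 0.05·(16, 25) = (3.2, 1.25)
(p₂, q₂) = (3.2, 1.25) − 0.05·(12.8, 15) = (2.56, 0.5)
(p₃, q₃) = (2.56, 0.5) − 0.05·(10.24, 9) = (2.048, 0.05)
(p₄, q₄) = (2.048, 0.05) − 0.05·(8.192, 5.4) = (1.6384, -0.22)
q = -0.22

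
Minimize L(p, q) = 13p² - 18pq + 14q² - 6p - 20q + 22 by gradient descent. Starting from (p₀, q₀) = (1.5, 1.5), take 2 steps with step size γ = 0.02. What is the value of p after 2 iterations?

1.3584

∇L = (26p - 18q - 6, -18p + 28q - 20)
(p₁, q₁) = (1.5, 1.5) − 0.02·(6, -5) = (1.38, 1.6)
(p₂, q₂) = (1.38, 1.6) − 0.02·(1.08, -0.04) = (1.3584, 1.6008)
p = 1.3584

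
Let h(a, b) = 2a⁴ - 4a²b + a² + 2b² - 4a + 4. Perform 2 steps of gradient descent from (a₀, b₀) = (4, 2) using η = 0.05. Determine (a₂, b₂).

∇h = (8a³ - 8ab + 2a - 4, -4a² + 4b)
Step 1: at (4, 2), ∇h = (452, -56) → (4, 2) − 0.05·(452, -56) = (-18.6, 4.8)
Step 2: at (-18.6, 4.8), ∇h = (-50805.808, -1364.64) → (-18.6, 4.8) − 0.05·(-50805.808, -1364.64) = (2521.6904, 73.032)

(2521.6904, 73.032)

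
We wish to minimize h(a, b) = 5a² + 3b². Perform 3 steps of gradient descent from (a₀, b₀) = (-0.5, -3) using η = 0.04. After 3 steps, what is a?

∇h = (10a, 6b)
Step 1: at (-0.5, -3), ∇h = (-5, -18) → (-0.5, -3) − 0.04·(-5, -18) = (-0.3, -2.28)
Step 2: at (-0.3, -2.28), ∇h = (-3, -13.68) → (-0.3, -2.28) − 0.04·(-3, -13.68) = (-0.18, -1.7328)
Step 3: at (-0.18, -1.7328), ∇h = (-1.8, -10.3968) → (-0.18, -1.7328) − 0.04·(-1.8, -10.3968) = (-0.108, -1.316928)
a = -0.108

-0.108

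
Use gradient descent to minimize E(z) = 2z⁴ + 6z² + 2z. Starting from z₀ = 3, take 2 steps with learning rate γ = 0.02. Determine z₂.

-0.18097408

E′(z) = 8z³ + 12z + 2
Step 1: E′(3) = 254; z₁ = 3 − 0.02·254 = -2.08
Step 2: E′(-2.08) = -94.951296; z₂ = -2.08 − 0.02·(-94.951296) = -0.18097408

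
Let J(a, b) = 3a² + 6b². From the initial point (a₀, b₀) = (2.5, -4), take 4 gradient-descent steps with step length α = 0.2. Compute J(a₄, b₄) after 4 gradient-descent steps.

1416.75754176

∇J = (6a, 12b)
(a₁, b₁) = (2.5, -4) − 0.2·(15, -48) = (-0.5, 5.6)
(a₂, b₂) = (-0.5, 5.6) − 0.2·(-3, 67.2) = (0.1, -7.84)
(a₃, b₃) = (0.1, -7.84) − 0.2·(0.6, -94.08) = (-0.02, 10.976)
(a₄, b₄) = (-0.02, 10.976) − 0.2·(-0.12, 131.712) = (0.004, -15.3664)
J(0.004, -15.3664) = 1416.75754176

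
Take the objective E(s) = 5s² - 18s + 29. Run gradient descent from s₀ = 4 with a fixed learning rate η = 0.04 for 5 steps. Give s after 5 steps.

E′(s) = 10s - 18
Step 1: E′(4) = 22; s₁ = 4 − 0.04·22 = 3.12
Step 2: E′(3.12) = 13.2; s₂ = 3.12 − 0.04·13.2 = 2.592
Step 3: E′(2.592) = 7.92; s₃ = 2.592 − 0.04·7.92 = 2.2752
Step 4: E′(2.2752) = 4.752; s₄ = 2.2752 − 0.04·4.752 = 2.08512
Step 5: E′(2.08512) = 2.8512; s₅ = 2.08512 − 0.04·2.8512 = 1.971072

1.971072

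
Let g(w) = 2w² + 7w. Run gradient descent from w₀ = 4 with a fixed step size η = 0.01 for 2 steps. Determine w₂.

g′(w) = 4w + 7
Step 1: g′(4) = 23; w₁ = 4 − 0.01·23 = 3.77
Step 2: g′(3.77) = 22.08; w₂ = 3.77 − 0.01·22.08 = 3.5492

3.5492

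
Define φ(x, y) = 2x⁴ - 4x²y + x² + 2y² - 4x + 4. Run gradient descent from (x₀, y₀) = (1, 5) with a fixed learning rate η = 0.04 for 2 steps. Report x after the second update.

∇φ = (8x³ - 8xy + 2x - 4, -4x² + 4y)
(x₁, y₁) = (1, 5) − 0.04·(-34, 16) = (2.36, 4.36)
(x₂, y₂) = (2.36, 4.36) − 0.04·(23.557248, -4.8384) = (1.41771008, 4.553536)
x = 1.41771008

1.41771008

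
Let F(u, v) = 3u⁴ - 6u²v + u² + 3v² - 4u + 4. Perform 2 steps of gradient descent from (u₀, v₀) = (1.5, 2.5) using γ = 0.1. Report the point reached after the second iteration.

∇F = (12u³ - 12uv + 2u - 4, -6u² + 6v)
Step 1: at (1.5, 2.5), ∇F = (-5.5, 1.5) → (1.5, 2.5) − 0.1·(-5.5, 1.5) = (2.05, 2.35)
Step 2: at (2.05, 2.35), ∇F = (45.6715, -11.115) → (2.05, 2.35) − 0.1·(45.6715, -11.115) = (-2.51715, 3.4615)

(-2.51715, 3.4615)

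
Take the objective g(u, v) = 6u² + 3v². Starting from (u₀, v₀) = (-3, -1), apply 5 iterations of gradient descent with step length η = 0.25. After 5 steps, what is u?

∇g = (12u, 6v)
(u₁, v₁) = (-3, -1) − 0.25·(-36, -6) = (6, 0.5)
(u₂, v₂) = (6, 0.5) − 0.25·(72, 3) = (-12, -0.25)
(u₃, v₃) = (-12, -0.25) − 0.25·(-144, -1.5) = (24, 0.125)
(u₄, v₄) = (24, 0.125) − 0.25·(288, 0.75) = (-48, -0.0625)
(u₅, v₅) = (-48, -0.0625) − 0.25·(-576, -0.375) = (96, 0.03125)
u = 96

96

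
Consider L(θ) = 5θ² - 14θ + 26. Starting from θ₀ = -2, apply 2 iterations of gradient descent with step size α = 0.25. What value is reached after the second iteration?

L′(θ) = 10θ - 14
Step 1: L′(-2) = -34; θ₁ = -2 − 0.25·(-34) = 6.5
Step 2: L′(6.5) = 51; θ₂ = 6.5 − 0.25·51 = -6.25

-6.25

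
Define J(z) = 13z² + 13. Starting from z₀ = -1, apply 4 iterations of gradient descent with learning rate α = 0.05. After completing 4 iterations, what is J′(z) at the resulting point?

-0.2106

J′(z) = 26z
Step 1: J′(-1) = -26; z₁ = -1 − 0.05·(-26) = 0.3
Step 2: J′(0.3) = 7.8; z₂ = 0.3 − 0.05·7.8 = -0.09
Step 3: J′(-0.09) = -2.34; z₃ = -0.09 − 0.05·(-2.34) = 0.027
Step 4: J′(0.027) = 0.702; z₄ = 0.027 − 0.05·0.702 = -0.0081
J′(z) at (-0.0081) = -0.2106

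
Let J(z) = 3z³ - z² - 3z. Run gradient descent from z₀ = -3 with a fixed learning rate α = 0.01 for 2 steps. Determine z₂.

J′(z) = 9z² - 2z - 3
Step 1: J′(-3) = 84; z₁ = -3 − 0.01·84 = -3.84
Step 2: J′(-3.84) = 137.3904; z₂ = -3.84 − 0.01·137.3904 = -5.213904

-5.213904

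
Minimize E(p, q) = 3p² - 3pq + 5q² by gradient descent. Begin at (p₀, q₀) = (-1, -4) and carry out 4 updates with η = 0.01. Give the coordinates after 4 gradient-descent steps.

(-1.15973161, -2.73600948)

∇E = (6p - 3q, -3p + 10q)
Step 1: at (-1, -4), ∇E = (6, -37) → (-1, -4) − 0.01·(6, -37) = (-1.06, -3.63)
Step 2: at (-1.06, -3.63), ∇E = (4.53, -33.12) → (-1.06, -3.63) − 0.01·(4.53, -33.12) = (-1.1053, -3.2988)
Step 3: at (-1.1053, -3.2988), ∇E = (3.2646, -29.6721) → (-1.1053, -3.2988) − 0.01·(3.2646, -29.6721) = (-1.137946, -3.002079)
Step 4: at (-1.137946, -3.002079), ∇E = (2.178561, -26.606952) → (-1.137946, -3.002079) − 0.01·(2.178561, -26.606952) = (-1.15973161, -2.73600948)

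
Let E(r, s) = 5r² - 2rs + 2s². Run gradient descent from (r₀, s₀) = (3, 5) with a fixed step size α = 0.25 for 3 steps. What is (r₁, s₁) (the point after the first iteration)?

(-2, 1.5)

∇E = (10r - 2s, -2r + 4s)
(r₁, s₁) = (3, 5) − 0.25·(20, 14) = (-2, 1.5)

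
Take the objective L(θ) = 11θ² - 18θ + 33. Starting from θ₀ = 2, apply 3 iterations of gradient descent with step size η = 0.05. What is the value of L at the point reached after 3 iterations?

L′(θ) = 22θ - 18
θ₁ = 2 − 0.05·26 = 0.7
θ₂ = 0.7 − 0.05·(-2.6) = 0.83
θ₃ = 0.83 − 0.05·0.26 = 0.817
L(0.817) = 25.636379

25.636379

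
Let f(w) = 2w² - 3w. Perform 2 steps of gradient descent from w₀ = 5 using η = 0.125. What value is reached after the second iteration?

1.8125

f′(w) = 4w - 3
Step 1: f′(5) = 17; w₁ = 5 − 0.125·17 = 2.875
Step 2: f′(2.875) = 8.5; w₂ = 2.875 − 0.125·8.5 = 1.8125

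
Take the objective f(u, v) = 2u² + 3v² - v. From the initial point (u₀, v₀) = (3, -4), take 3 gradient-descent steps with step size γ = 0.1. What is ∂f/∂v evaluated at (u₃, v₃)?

-1.6

∇f = (4u, 6v - 1)
Step 1: at (3, -4), ∇f = (12, -25) → (3, -4) − 0.1·(12, -25) = (1.8, -1.5)
Step 2: at (1.8, -1.5), ∇f = (7.2, -10) → (1.8, -1.5) − 0.1·(7.2, -10) = (1.08, -0.5)
Step 3: at (1.08, -0.5), ∇f = (4.32, -4) → (1.08, -0.5) − 0.1·(4.32, -4) = (0.648, -0.1)
∂f/∂v at (0.648, -0.1) = -1.6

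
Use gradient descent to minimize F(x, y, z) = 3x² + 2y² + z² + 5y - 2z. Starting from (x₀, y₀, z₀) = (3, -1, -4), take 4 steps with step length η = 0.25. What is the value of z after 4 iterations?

∇F = (6x, 4y + 5, 2z - 2)
Step 1: at (3, -1, -4), ∇F = (18, 1, -10) → (3, -1, -4) − 0.25·(18, 1, -10) = (-1.5, -1.25, -1.5)
Step 2: at (-1.5, -1.25, -1.5), ∇F = (-9, 0, -5) → (-1.5, -1.25, -1.5) − 0.25·(-9, 0, -5) = (0.75, -1.25, -0.25)
Step 3: at (0.75, -1.25, -0.25), ∇F = (4.5, 0, -2.5) → (0.75, -1.25, -0.25) − 0.25·(4.5, 0, -2.5) = (-0.375, -1.25, 0.375)
Step 4: at (-0.375, -1.25, 0.375), ∇F = (-2.25, 0, -1.25) → (-0.375, -1.25, 0.375) − 0.25·(-2.25, 0, -1.25) = (0.1875, -1.25, 0.6875)
z = 0.6875

0.6875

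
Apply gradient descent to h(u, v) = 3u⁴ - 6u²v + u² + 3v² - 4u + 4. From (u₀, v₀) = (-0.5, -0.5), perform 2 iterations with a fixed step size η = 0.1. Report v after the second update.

∇h = (12u³ - 12uv + 2u - 4, -6u² + 6v)
Step 1: at (-0.5, -0.5), ∇h = (-9.5, -4.5) → (-0.5, -0.5) − 0.1·(-9.5, -4.5) = (0.45, -0.05)
Step 2: at (0.45, -0.05), ∇h = (-1.7365, -1.515) → (0.45, -0.05) − 0.1·(-1.7365, -1.515) = (0.62365, 0.1015)
v = 0.1015

0.1015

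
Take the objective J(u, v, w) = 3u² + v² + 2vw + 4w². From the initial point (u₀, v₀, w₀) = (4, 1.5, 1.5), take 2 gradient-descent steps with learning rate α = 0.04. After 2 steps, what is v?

∇J = (6u, 2v + 2w, 2v + 8w)
Step 1: at (4, 1.5, 1.5), ∇J = (24, 6, 15) → (4, 1.5, 1.5) − 0.04·(24, 6, 15) = (3.04, 1.26, 0.9)
Step 2: at (3.04, 1.26, 0.9), ∇J = (18.24, 4.32, 9.72) → (3.04, 1.26, 0.9) − 0.04·(18.24, 4.32, 9.72) = (2.3104, 1.0872, 0.5112)
v = 1.0872

1.0872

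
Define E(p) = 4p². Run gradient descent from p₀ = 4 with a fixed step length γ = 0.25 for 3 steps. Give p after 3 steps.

E′(p) = 8p
p₁ = 4 − 0.25·32 = -4
p₂ = -4 − 0.25·(-32) = 4
p₃ = 4 − 0.25·32 = -4

-4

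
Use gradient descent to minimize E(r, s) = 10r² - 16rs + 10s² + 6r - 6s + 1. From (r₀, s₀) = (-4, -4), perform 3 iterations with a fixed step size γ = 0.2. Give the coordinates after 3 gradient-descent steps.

(-39.92, 39.856)

∇E = (20r - 16s + 6, -16r + 20s - 6)
(r₁, s₁) = (-4, -4) − 0.2·(-10, -22) = (-2, 0.4)
(r₂, s₂) = (-2, 0.4) − 0.2·(-40.4, 34) = (6.08, -6.4)
(r₃, s₃) = (6.08, -6.4) − 0.2·(230, -231.28) = (-39.92, 39.856)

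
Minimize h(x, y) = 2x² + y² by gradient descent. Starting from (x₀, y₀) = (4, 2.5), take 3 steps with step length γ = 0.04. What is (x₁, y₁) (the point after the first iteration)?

(3.36, 2.3)

∇h = (4x, 2y)
Step 1: at (4, 2.5), ∇h = (16, 5) → (4, 2.5) − 0.04·(16, 5) = (3.36, 2.3)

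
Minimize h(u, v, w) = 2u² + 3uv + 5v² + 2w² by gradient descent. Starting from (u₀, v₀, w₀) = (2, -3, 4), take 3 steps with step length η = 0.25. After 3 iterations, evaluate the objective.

∇h = (4u + 3v, 3u + 10v, 4w)
Step 1: at (2, -3, 4), ∇h = (-1, -24, 16) → (2, -3, 4) − 0.25·(-1, -24, 16) = (2.25, 3, 0)
Step 2: at (2.25, 3, 0), ∇h = (18, 36.75, 0) → (2.25, 3, 0) − 0.25·(18, 36.75, 0) = (-2.25, -6.1875, 0)
Step 3: at (-2.25, -6.1875, 0), ∇h = (-27.5625, -68.625, 0) → (-2.25, -6.1875, 0) − 0.25·(-27.5625, -68.625, 0) = (4.640625, 10.96875, 0)
h(4.640625, 10.96875, 0) = 797.34375

797.34375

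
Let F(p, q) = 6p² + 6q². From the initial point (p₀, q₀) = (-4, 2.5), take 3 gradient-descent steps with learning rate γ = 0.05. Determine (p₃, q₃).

∇F = (12p, 12q)
(p₁, q₁) = (-4, 2.5) − 0.05·(-48, 30) = (-1.6, 1)
(p₂, q₂) = (-1.6, 1) − 0.05·(-19.2, 12) = (-0.64, 0.4)
(p₃, q₃) = (-0.64, 0.4) − 0.05·(-7.68, 4.8) = (-0.256, 0.16)

(-0.256, 0.16)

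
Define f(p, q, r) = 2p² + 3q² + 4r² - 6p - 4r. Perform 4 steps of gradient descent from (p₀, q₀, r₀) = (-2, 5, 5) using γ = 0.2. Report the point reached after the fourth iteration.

(1.4944, 0.008, 1.0832)

∇f = (4p - 6, 6q, 8r - 4)
(p₁, q₁, r₁) = (-2, 5, 5) − 0.2·(-14, 30, 36) = (0.8, -1, -2.2)
(p₂, q₂, r₂) = (0.8, -1, -2.2) − 0.2·(-2.8, -6, -21.6) = (1.36, 0.2, 2.12)
(p₃, q₃, r₃) = (1.36, 0.2, 2.12) − 0.2·(-0.56, 1.2, 12.96) = (1.472, -0.04, -0.472)
(p₄, q₄, r₄) = (1.472, -0.04, -0.472) − 0.2·(-0.112, -0.24, -7.776) = (1.4944, 0.008, 1.0832)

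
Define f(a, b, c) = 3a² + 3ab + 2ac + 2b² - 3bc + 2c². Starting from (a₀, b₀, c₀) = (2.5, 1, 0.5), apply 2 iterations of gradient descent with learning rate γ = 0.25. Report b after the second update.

1.3125

∇f = (6a + 3b + 2c, 3a + 4b - 3c, 2a - 3b + 4c)
(a₁, b₁, c₁) = (2.5, 1, 0.5) − 0.25·(19, 10, 4) = (-2.25, -1.5, -0.5)
(a₂, b₂, c₂) = (-2.25, -1.5, -0.5) − 0.25·(-19, -11.25, -2) = (2.5, 1.3125, 0)
b = 1.3125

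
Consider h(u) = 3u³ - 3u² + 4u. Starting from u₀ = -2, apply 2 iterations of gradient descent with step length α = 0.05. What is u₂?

-15.702

h′(u) = 9u² - 6u + 4
u₁ = -2 − 0.05·52 = -4.6
u₂ = -4.6 − 0.05·222.04 = -15.702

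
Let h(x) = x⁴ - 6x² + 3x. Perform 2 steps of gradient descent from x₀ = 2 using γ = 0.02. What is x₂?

h′(x) = 4x³ - 12x + 3
Step 1: h′(2) = 11; x₁ = 2 − 0.02·11 = 1.78
Step 2: h′(1.78) = 4.199008; x₂ = 1.78 − 0.02·4.199008 = 1.69601984

1.69601984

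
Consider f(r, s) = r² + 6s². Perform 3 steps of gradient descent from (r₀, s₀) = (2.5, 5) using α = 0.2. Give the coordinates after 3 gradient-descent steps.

(0.54, -13.72)

∇f = (2r, 12s)
(r₁, s₁) = (2.5, 5) − 0.2·(5, 60) = (1.5, -7)
(r₂, s₂) = (1.5, -7) − 0.2·(3, -84) = (0.9, 9.8)
(r₃, s₃) = (0.9, 9.8) − 0.2·(1.8, 117.6) = (0.54, -13.72)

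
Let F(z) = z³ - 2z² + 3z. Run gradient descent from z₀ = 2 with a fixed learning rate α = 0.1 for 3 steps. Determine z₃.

0.8103493

F′(z) = 3z² - 4z + 3
Step 1: F′(2) = 7; z₁ = 2 − 0.1·7 = 1.3
Step 2: F′(1.3) = 2.87; z₂ = 1.3 − 0.1·2.87 = 1.013
Step 3: F′(1.013) = 2.026507; z₃ = 1.013 − 0.1·2.026507 = 0.8103493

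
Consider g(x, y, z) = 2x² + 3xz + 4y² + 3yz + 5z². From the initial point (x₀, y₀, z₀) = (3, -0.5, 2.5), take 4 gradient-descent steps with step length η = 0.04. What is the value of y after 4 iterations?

-0.33285248

∇g = (4x + 3z, 8y + 3z, 3x + 3y + 10z)
Step 1: at (3, -0.5, 2.5), ∇g = (19.5, 3.5, 32.5) → (3, -0.5, 2.5) − 0.04·(19.5, 3.5, 32.5) = (2.22, -0.64, 1.2)
Step 2: at (2.22, -0.64, 1.2), ∇g = (12.48, -1.52, 16.74) → (2.22, -0.64, 1.2) − 0.04·(12.48, -1.52, 16.74) = (1.7208, -0.5792, 0.5304)
Step 3: at (1.7208, -0.5792, 0.5304), ∇g = (8.4744, -3.0424, 8.7288) → (1.7208, -0.5792, 0.5304) − 0.04·(8.4744, -3.0424, 8.7288) = (1.381824, -0.457504, 0.181248)
Step 4: at (1.381824, -0.457504, 0.181248), ∇g = (6.07104, -3.116288, 4.58544) → (1.381824, -0.457504, 0.181248) − 0.04·(6.07104, -3.116288, 4.58544) = (1.1389824, -0.33285248, -0.0021696)
y = -0.33285248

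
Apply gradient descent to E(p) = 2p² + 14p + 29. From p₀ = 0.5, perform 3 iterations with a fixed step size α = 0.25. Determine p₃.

E′(p) = 4p + 14
Step 1: E′(0.5) = 16; p₁ = 0.5 − 0.25·16 = -3.5
Step 2: E′(-3.5) = 0; p₂ = -3.5 − 0.25·0 = -3.5
Step 3: E′(-3.5) = 0; p₃ = -3.5 − 0.25·0 = -3.5

-3.5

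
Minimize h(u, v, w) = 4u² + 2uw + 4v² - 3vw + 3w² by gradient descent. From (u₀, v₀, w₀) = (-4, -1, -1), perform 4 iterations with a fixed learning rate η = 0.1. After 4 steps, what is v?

0.0011

∇h = (8u + 2w, 8v - 3w, 2u - 3v + 6w)
Step 1: at (-4, -1, -1), ∇h = (-34, -5, -11) → (-4, -1, -1) − 0.1·(-34, -5, -11) = (-0.6, -0.5, 0.1)
Step 2: at (-0.6, -0.5, 0.1), ∇h = (-4.6, -4.3, 0.9) → (-0.6, -0.5, 0.1) − 0.1·(-4.6, -4.3, 0.9) = (-0.14, -0.07, 0.01)
Step 3: at (-0.14, -0.07, 0.01), ∇h = (-1.1, -0.59, -0.01) → (-0.14, -0.07, 0.01) − 0.1·(-1.1, -0.59, -0.01) = (-0.03, -0.011, 0.011)
Step 4: at (-0.03, -0.011, 0.011), ∇h = (-0.218, -0.121, 0.039) → (-0.03, -0.011, 0.011) − 0.1·(-0.218, -0.121, 0.039) = (-0.0082, 0.0011, 0.0071)
v = 0.0011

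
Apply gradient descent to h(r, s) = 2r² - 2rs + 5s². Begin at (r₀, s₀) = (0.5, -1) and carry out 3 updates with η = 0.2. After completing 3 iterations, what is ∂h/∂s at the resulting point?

15.768

∇h = (4r - 2s, -2r + 10s)
(r₁, s₁) = (0.5, -1) − 0.2·(4, -11) = (-0.3, 1.2)
(r₂, s₂) = (-0.3, 1.2) − 0.2·(-3.6, 12.6) = (0.42, -1.32)
(r₃, s₃) = (0.42, -1.32) − 0.2·(4.32, -14.04) = (-0.444, 1.488)
∂h/∂s at (-0.444, 1.488) = 15.768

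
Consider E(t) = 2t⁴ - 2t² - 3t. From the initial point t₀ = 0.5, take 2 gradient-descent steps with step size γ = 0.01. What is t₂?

0.57900288

E′(t) = 8t³ - 4t - 3
t₁ = 0.5 − 0.01·(-4) = 0.54
t₂ = 0.54 − 0.01·(-3.900288) = 0.57900288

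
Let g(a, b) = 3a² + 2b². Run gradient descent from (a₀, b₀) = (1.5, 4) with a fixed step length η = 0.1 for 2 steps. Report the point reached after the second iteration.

(0.24, 1.44)

∇g = (6a, 4b)
(a₁, b₁) = (1.5, 4) − 0.1·(9, 16) = (0.6, 2.4)
(a₂, b₂) = (0.6, 2.4) − 0.1·(3.6, 9.6) = (0.24, 1.44)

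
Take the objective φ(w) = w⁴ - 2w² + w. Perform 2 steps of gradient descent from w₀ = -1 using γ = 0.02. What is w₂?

-1.03670336

φ′(w) = 4w³ - 4w + 1
w₁ = -1 − 0.02·1 = -1.02
w₂ = -1.02 − 0.02·0.835168 = -1.03670336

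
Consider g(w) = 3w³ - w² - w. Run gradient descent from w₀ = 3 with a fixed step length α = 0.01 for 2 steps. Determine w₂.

g′(w) = 9w² - 2w - 1
w₁ = 3 − 0.01·74 = 2.26
w₂ = 2.26 − 0.01·40.4484 = 1.855516

1.855516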